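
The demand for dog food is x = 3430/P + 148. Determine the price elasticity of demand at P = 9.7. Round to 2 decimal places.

-0.70

At P = 9.7, x = 501.6082.
dx/dP = −3430/P² = −36.4545.
Point elasticity E = (dx/dP)·(P/x) = -36.4545 × 9.7/501.6082 ≈ -0.70.
|E| < 1, so demand is inelastic at this price.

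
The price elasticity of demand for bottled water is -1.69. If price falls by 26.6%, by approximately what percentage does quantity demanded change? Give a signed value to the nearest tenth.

%ΔQ ≈ E × %ΔP = (-1.69) × (-26.6%) ≈ 45.0%.

45.0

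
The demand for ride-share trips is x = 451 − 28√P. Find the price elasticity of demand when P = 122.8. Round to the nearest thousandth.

-1.103

At P = 122.8, x = 140.7175.
dx/dP = −28/(2√P) = −28/(2·11.0815).
Point elasticity E = (dx/dP)·(P/x) = -1.2634 × 122.8/140.7175 ≈ -1.103.
|E| > 1, so demand is elastic at this price.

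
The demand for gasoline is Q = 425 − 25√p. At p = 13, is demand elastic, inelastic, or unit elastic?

inelastic

At p = 13, Q = 334.8612.
dQ/dp = −25/(2√p) = −25/(2·3.6056).
Point elasticity E = (dQ/dp)·(p/Q) = -3.4669 × 13/334.8612 ≈ -0.135.
|E| ≈ 0.135 < 1, so demand is inelastic.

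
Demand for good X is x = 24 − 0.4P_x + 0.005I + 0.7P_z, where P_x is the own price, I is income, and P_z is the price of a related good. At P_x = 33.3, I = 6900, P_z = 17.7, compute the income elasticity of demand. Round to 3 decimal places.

x = 24 − 0.4(33.3) + 0.005(6900) + 0.7(17.7) = 24 − 13.32 + 34.5 + 12.39 = 57.57.
∂x/∂I = +0.005, so E_I = 0.005·(6900/57.57) ≈ 0.599.
E_I ∈ (0,1): normal good (necessity).

0.599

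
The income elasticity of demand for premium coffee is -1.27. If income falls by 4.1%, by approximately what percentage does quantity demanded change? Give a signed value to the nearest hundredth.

5.21

%ΔQ ≈ E × %ΔI = (-1.27) × (-4.1%) ≈ 5.21%.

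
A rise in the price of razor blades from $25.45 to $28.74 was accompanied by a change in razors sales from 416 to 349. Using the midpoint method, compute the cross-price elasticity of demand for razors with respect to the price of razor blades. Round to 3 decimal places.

%ΔQ_x = (349 − 416)/[(416+349)/2] = -67/382.5 ≈ -0.1752.
%ΔP_y = (28.74 − 25.45)/[(25.45+28.74)/2] ≈ 0.1214.
E_xy = -0.1752/0.1214 ≈ -1.443.
E_xy < 0, so razors and razor blades are complements.

-1.443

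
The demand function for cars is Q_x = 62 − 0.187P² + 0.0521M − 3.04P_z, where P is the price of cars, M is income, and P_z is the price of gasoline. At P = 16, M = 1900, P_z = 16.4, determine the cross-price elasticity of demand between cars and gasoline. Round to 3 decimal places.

-0.788

At the given point, Q_x = 62 − 0.187(16)² + 0.0521(1900) − 3.04(16.4) = 62 − 47.872 + 98.99 − 49.856 = 63.262.
∂Q_x/∂P_z = −3.04, so E_xy = -3.04·(16.4/63.262) ≈ -0.788.
E_xy < 0: the goods are complements.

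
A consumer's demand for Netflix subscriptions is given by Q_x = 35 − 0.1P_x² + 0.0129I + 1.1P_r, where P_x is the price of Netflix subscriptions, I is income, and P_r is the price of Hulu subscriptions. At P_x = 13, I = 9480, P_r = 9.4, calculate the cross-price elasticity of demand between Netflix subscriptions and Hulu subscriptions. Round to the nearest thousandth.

Q_x = 35 − 0.1(13)² + 0.0129(9480) + 1.1(9.4) = 35 − 16.9 + 122.292 + 10.34 = 150.732.
∂Q_x/∂P_r = +1.1, so E_xy = 1.1·(9.4/150.732) ≈ 0.069.
E_xy > 0: the goods are substitutes.

0.069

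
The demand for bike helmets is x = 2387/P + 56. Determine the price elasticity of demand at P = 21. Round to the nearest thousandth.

-0.670

At P = 21, x = 169.6667.
dx/dP = −2387/P² = −5.4127.
Point elasticity E = (dx/dP)·(P/x) = -5.4127 × 21/169.6667 ≈ -0.670.
|E| < 1, so demand is inelastic at this price.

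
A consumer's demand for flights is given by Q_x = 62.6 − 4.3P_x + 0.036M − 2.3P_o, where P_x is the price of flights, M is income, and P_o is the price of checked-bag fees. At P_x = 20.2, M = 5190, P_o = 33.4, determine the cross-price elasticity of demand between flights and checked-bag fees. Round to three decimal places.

-0.896

First evaluate Q_x: 62.6 − 4.3(20.2) + 0.036(5190) − 2.3(33.4) = 62.6 − 86.86 + 186.84 − 76.82 = 85.76.
∂Q_x/∂P_o = −2.3, so E_xy = -2.3·(33.4/85.76) ≈ -0.896.
E_xy < 0: the goods are complements.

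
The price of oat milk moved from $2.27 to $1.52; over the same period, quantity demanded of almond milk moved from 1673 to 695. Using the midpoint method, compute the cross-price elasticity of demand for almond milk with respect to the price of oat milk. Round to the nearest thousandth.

%ΔQ_x = (695 − 1673)/[(1673+695)/2] = -978/1184 ≈ -0.8260.
%ΔP_y = (1.52 − 2.27)/[(2.27+1.52)/2] ≈ -0.3958.
E_xy = -0.8260/-0.3958 ≈ 2.087.
E_xy > 0, so almond milk and oat milk are substitutes.

2.087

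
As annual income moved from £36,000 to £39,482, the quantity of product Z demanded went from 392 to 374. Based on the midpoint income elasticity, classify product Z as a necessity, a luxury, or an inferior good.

%ΔQ = (374 − 392)/[(392+374)/2] = -18/383 ≈ -0.0470.
%ΔI = (39,482 − 36,000)/[(36,000+39,482)/2] = 3482/37741 ≈ 0.0923.
E_I = %ΔQ/%ΔI ≈ -0.509.
E_I < 0: inferior good.

inferior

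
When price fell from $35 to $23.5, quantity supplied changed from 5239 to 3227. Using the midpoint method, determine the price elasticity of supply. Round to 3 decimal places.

%Δq = (3227 − 5239)/[(5239 + 3227)/2] = -2012/4233 ≈ -0.4753.
%ΔP = (23.5 − 35)/[(35 + 23.5)/2] = -11.5/29.25 ≈ -0.3932.
Arc elasticity E = %Δq/%ΔP ≈ -0.4753/-0.3932 ≈ 1.209.
|E| > 1: supply is elastic over this range.

1.209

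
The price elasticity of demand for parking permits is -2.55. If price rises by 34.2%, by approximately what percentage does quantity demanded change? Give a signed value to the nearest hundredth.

%ΔQ ≈ E × %ΔP = (-2.55) × (34.2%) = -87.21%.

-87.21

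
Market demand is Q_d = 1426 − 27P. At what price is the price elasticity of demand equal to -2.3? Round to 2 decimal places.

Set −bP/(a − bP) = −2.3 ⇒ bP = 2.3(a − bP) ⇒ bP(1+2.3) = 2.3·a.
P = 2.3·1426/(27·3.3) ≈ 36.81.

36.81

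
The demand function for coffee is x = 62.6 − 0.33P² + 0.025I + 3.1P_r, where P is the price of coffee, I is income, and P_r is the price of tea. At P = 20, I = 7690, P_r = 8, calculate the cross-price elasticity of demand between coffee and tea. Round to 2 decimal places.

0.17

x = 62.6 − 0.33(20)² + 0.025(7690) + 3.1(8) = 62.6 − 132 + 192.25 + 24.8 = 147.65.
∂x/∂P_r = +3.1, so E_xy = 3.1·(8/147.65) ≈ 0.17.
E_xy > 0: the goods are substitutes.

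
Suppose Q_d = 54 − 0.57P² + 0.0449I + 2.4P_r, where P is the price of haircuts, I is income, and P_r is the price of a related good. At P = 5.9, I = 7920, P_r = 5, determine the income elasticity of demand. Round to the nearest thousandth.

Substituting, Q_d = 54 − 0.57(5.9)² + 0.0449(7920) + 2.4(5) = 54 − 19.8417 + 355.608 + 12 = 401.7663.
∂Q_d/∂I = +0.0449, so E_I = 0.0449·(7920/401.7663) ≈ 0.885.
E_I ∈ (0,1): normal good (necessity).

0.885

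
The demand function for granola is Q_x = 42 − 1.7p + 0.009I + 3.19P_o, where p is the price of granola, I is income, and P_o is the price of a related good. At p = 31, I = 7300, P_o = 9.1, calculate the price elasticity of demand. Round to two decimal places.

-0.63

First evaluate Q_x: 42 − 1.7(31) + 0.009(7300) + 3.19(9.1) = 42 − 52.7 + 65.7 + 29.029 = 84.029.
∂Q_x/∂p = −1.7, so E_p = (−1.7)·(31/84.029) ≈ -0.63.
|E_p| < 1: demand is inelastic.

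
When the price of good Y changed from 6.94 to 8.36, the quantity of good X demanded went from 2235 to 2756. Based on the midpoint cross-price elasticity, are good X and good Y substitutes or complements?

substitutes

%ΔQ_x = (2756 − 2235)/[(2235+2756)/2] = 521/2495.5 ≈ 0.2088.
%ΔP_y = (8.36 − 6.94)/[(6.94+8.36)/2] ≈ 0.1856.
E_xy = 0.2088/0.1856 ≈ 1.125.
E_xy > 0, so the goods are substitutes.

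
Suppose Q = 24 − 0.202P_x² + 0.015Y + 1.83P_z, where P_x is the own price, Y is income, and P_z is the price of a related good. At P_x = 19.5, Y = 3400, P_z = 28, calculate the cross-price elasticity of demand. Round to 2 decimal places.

Evaluating quantity at (P_x, Y, P_z) gives Q = 24 − 0.202(19.5)² + 0.015(3400) + 1.83(28) = 24 − 76.8105 + 51 + 51.24 = 49.4295.
∂Q/∂P_z = +1.83, so E_xy = 1.83·(28/49.4295) ≈ 1.04.
E_xy > 0: the goods are substitutes.

1.04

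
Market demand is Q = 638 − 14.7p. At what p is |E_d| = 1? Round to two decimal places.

For linear demand Q = a − bp, E = −bp/(a − bp). |E| = 1 ⇒ bp = a − bp ⇒ p = a/(2b).
p = 638/(2·14.7) ≈ 21.70.

21.70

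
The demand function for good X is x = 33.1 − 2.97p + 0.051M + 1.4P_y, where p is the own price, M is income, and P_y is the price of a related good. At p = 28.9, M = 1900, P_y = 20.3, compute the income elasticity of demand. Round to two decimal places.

1.33

x = 33.1 − 2.97(28.9) + 0.051(1900) + 1.4(20.3) = 33.1 − 85.833 + 96.9 + 28.42 = 72.587.
∂x/∂M = +0.051, so E_I = 0.051·(1900/72.587) ≈ 1.33.
E_I > 1: normal good (luxury).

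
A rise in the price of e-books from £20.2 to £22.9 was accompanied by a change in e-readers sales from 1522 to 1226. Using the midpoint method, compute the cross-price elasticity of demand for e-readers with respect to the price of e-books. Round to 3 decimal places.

%ΔQ_x = (1226 − 1522)/[(1522+1226)/2] = -296/1374 ≈ -0.2154.
%ΔP_y = (22.9 − 20.2)/[(20.2+22.9)/2] ≈ 0.1253.
E_xy = -0.2154/0.1253 ≈ -1.719.
E_xy < 0, so e-readers and e-books are complements.

-1.719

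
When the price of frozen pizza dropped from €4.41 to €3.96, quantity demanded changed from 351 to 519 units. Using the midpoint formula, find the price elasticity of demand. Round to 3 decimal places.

-3.592

%Δq = (519 − 351)/[(351 + 519)/2] = 168/435 ≈ 0.3862.
%Δp = (3.96 − 4.41)/[(4.41 + 3.96)/2] = -0.45/4.185 ≈ -0.1075.
Arc elasticity E = %Δq/%Δp ≈ 0.3862/-0.1075 ≈ -3.592.
|E| > 1: demand is elastic over this range.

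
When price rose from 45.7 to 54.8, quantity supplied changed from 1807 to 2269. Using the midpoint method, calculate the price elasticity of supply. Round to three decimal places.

%Δq = (2269 − 1807)/[(1807 + 2269)/2] = 462/2038 ≈ 0.2267.
%ΔP = (54.8 − 45.7)/[(45.7 + 54.8)/2] = 9.1/50.25 ≈ 0.1811.
Arc elasticity E = %Δq/%ΔP ≈ 0.2267/0.1811 ≈ 1.252.
|E| > 1: supply is elastic over this range.

1.252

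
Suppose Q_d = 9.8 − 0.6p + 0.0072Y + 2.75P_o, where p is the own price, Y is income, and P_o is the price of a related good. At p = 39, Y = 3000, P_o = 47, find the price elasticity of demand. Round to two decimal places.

-0.17

At the given point, Q_d = 9.8 − 0.6(39) + 0.0072(3000) + 2.75(47) = 9.8 − 23.4 + 21.6 + 129.25 = 137.25.
∂Q_d/∂p = −0.6, so E_p = (−0.6)·(39/137.25) ≈ -0.17.
|E_p| < 1: demand is inelastic.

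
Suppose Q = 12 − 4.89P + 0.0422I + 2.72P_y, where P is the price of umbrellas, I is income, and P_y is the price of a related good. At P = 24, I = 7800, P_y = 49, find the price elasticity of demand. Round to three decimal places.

-0.329

Substituting, Q = 12 − 4.89(24) + 0.0422(7800) + 2.72(49) = 12 − 117.36 + 329.16 + 133.28 = 357.08.
∂Q/∂P = −4.89, so E_p = (−4.89)·(24/357.08) ≈ -0.329.
|E_p| < 1: demand is inelastic.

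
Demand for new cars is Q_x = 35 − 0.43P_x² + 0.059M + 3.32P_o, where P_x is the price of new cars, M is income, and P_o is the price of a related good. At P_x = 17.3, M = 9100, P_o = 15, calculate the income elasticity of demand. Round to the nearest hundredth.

1.09

Q_x = 35 − 0.43(17.3)² + 0.059(9100) + 3.32(15) = 35 − 128.6947 + 536.9 + 49.8 = 493.0053.
∂Q_x/∂M = +0.059, so E_I = 0.059·(9100/493.0053) ≈ 1.09.
E_I > 1: normal good (luxury).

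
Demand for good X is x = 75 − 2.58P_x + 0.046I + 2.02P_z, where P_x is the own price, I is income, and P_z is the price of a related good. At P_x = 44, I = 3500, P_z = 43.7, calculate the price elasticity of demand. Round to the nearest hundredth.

-0.54

At the given point, x = 75 − 2.58(44) + 0.046(3500) + 2.02(43.7) = 75 − 113.52 + 161 + 88.274 = 210.754.
∂x/∂P_x = −2.58, so E_p = (−2.58)·(44/210.754) ≈ -0.54.
|E_p| < 1: demand is inelastic.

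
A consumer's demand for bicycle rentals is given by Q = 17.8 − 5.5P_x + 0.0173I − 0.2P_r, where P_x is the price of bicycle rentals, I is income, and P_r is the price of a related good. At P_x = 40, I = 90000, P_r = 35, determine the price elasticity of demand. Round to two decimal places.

-0.16

At the given point, Q = 17.8 − 5.5(40) + 0.0173(90000) − 0.2(35) = 17.8 − 220 + 1557 − 7 = 1347.8.
∂Q/∂P_x = −5.5, so E_p = (−5.5)·(40/1347.8) ≈ -0.16.
|E_p| < 1: demand is inelastic.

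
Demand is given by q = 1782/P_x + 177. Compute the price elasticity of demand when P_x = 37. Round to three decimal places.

At P_x = 37, q = 225.1622.
dq/dP_x = −1782/P_x² = −1.3017.
Point elasticity E = (dq/dP_x)·(P_x/q) = -1.3017 × 37/225.1622 ≈ -0.214.
|E| < 1, so demand is inelastic at this price.

-0.214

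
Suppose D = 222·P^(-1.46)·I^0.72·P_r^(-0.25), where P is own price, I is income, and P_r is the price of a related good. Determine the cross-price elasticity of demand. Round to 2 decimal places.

-0.25

For a Cobb–Douglas (constant-elasticity) form D = A·P_r^α·…, the elasticity with respect to P_r equals the exponent α at every point.
Here the exponent on P_r is -0.25, so the cross-price elasticity of demand is -0.25.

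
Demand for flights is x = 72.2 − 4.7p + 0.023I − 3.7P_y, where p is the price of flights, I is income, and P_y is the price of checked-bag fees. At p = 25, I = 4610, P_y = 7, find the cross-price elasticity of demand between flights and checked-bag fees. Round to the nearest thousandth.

First evaluate x: 72.2 − 4.7(25) + 0.023(4610) − 3.7(7) = 72.2 − 117.5 + 106.03 − 25.9 = 34.83.
∂x/∂P_y = −3.7, so E_xy = -3.7·(7/34.83) ≈ -0.744.
E_xy < 0: the goods are complements.

-0.744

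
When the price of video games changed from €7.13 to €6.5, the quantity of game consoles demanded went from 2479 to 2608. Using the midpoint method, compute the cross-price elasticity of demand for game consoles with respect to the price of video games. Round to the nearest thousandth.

-0.549

%ΔQ_x = (2608 − 2479)/[(2479+2608)/2] = 129/2543.5 ≈ 0.0507.
%ΔP_y = (6.5 − 7.13)/[(7.13+6.5)/2] ≈ -0.0924.
E_xy = 0.0507/-0.0924 ≈ -0.549.
E_xy < 0, so game consoles and video games are complements.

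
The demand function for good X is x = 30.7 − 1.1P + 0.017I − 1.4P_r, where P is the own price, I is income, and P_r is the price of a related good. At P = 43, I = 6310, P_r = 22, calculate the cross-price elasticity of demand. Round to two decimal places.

Substituting, x = 30.7 − 1.1(43) + 0.017(6310) − 1.4(22) = 30.7 − 47.3 + 107.27 − 30.8 = 59.87.
∂x/∂P_r = −1.4, so E_xy = -1.4·(22/59.87) ≈ -0.51.
E_xy < 0: the goods are complements.

-0.51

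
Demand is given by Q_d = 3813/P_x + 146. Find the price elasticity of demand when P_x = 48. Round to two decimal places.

-0.35

At P_x = 48, Q_d = 225.4375.
dQ_d/dP_x = −3813/P_x² = −1.6549.
Point elasticity E = (dQ_d/dP_x)·(P_x/Q_d) = -1.6549 × 48/225.4375 ≈ -0.35.
|E| < 1, so demand is inelastic at this price.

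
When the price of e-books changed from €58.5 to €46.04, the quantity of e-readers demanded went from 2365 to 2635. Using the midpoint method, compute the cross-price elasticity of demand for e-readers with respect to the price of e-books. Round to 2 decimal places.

%ΔQ_x = (2635 − 2365)/[(2365+2635)/2] = 270/2500 ≈ 0.1080.
%ΔP_y = (46.04 − 58.5)/[(58.5+46.04)/2] ≈ -0.2384.
E_xy = 0.1080/-0.2384 ≈ -0.45.
E_xy < 0, so e-readers and e-books are complements.

-0.45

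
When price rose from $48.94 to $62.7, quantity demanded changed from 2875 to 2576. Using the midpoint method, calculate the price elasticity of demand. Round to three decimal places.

-0.445

%Δq = (2576 − 2875)/[(2875 + 2576)/2] = -299/2725.5 ≈ -0.1097.
%Δp = (62.7 − 48.94)/[(48.94 + 62.7)/2] = 13.76/55.82 ≈ 0.2465.
Arc elasticity E = %Δq/%Δp ≈ -0.1097/0.2465 ≈ -0.445.
|E| < 1: demand is inelastic over this range.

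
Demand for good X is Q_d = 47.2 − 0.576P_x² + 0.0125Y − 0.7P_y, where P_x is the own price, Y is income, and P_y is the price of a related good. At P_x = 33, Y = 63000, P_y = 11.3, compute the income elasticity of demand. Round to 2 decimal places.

3.95

First evaluate Q_d: 47.2 − 0.576(33)² + 0.0125(63000) − 0.7(11.3) = 47.2 − 627.264 + 787.5 − 7.91 = 199.526.
∂Q_d/∂Y = +0.0125, so E_I = 0.0125·(63000/199.526) ≈ 3.95.
E_I > 1: normal good (luxury).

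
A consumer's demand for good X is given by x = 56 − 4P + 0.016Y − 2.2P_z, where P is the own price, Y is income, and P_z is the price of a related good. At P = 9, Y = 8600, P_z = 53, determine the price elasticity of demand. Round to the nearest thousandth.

-0.878

First evaluate x: 56 − 4(9) + 0.016(8600) − 2.2(53) = 56 − 36 + 137.6 − 116.6 = 41.
∂x/∂P = −4, so E_p = (−4)·(9/41) ≈ -0.878.
|E_p| < 1: demand is inelastic.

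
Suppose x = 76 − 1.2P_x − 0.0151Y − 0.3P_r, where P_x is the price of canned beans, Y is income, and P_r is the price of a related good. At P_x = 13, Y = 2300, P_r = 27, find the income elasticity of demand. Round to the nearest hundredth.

Substituting, x = 76 − 1.2(13) − 0.0151(2300) − 0.3(27) = 76 − 15.6 − 34.73 − 8.1 = 17.57.
∂x/∂Y = −0.0151, so E_I = -0.0151·(2300/17.57) ≈ -1.98.
E_I < 0: inferior good.

-1.98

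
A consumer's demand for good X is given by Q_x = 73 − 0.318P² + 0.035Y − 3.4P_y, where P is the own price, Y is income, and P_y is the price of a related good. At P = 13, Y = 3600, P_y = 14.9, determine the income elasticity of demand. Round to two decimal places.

First evaluate Q_x: 73 − 0.318(13)² + 0.035(3600) − 3.4(14.9) = 73 − 53.742 + 126 − 50.66 = 94.598.
∂Q_x/∂Y = +0.035, so E_I = 0.035·(3600/94.598) ≈ 1.33.
E_I > 1: normal good (luxury).

1.33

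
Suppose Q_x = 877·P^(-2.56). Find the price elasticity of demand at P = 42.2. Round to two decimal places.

For a Cobb–Douglas (constant-elasticity) form Q_x = A·P^α·…, the elasticity with respect to P equals the exponent α at every point.
Here the exponent on P is -2.56, so the price elasticity of demand is -2.56.

-2.56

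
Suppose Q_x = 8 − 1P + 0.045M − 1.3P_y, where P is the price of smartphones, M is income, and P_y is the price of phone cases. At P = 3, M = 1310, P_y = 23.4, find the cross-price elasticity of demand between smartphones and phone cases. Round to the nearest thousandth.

-0.907

Q_x = 8 − 1(3) + 0.045(1310) − 1.3(23.4) = 8 − 3 + 58.95 − 30.42 = 33.53.
∂Q_x/∂P_y = −1.3, so E_xy = -1.3·(23.4/33.53) ≈ -0.907.
E_xy < 0: the goods are complements.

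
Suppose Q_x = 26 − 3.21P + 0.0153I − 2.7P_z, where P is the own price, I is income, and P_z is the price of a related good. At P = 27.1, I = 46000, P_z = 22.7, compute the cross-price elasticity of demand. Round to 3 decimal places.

-0.105

First evaluate Q_x: 26 − 3.21(27.1) + 0.0153(46000) − 2.7(22.7) = 26 − 86.991 + 703.8 − 61.29 = 581.519.
∂Q_x/∂P_z = −2.7, so E_xy = -2.7·(22.7/581.519) ≈ -0.105.
E_xy < 0: the goods are complements.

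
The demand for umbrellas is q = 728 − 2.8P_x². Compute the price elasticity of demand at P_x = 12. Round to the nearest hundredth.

-2.48

At P_x = 12, q = 324.8.
dq/dP_x = −2·2.8·P_x = −67.2.
Point elasticity E = (dq/dP_x)·(P_x/q) = -67.2 × 12/324.8 ≈ -2.48.
|E| > 1, so demand is elastic at this price.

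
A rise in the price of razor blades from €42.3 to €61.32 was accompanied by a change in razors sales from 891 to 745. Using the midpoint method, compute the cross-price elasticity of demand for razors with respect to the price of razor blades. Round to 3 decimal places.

-0.486

%ΔQ_x = (745 − 891)/[(891+745)/2] = -146/818 ≈ -0.1785.
%ΔP_y = (61.32 − 42.3)/[(42.3+61.32)/2] ≈ 0.3671.
E_xy = -0.1785/0.3671 ≈ -0.486.
E_xy < 0, so razors and razor blades are complements.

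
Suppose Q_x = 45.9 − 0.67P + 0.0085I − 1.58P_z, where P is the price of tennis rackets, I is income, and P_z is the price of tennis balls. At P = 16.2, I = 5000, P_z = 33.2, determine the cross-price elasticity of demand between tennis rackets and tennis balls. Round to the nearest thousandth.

At the given point, Q_x = 45.9 − 0.67(16.2) + 0.0085(5000) − 1.58(33.2) = 45.9 − 10.854 + 42.5 − 52.456 = 25.09.
∂Q_x/∂P_z = −1.58, so E_xy = -1.58·(33.2/25.09) ≈ -2.091.
E_xy < 0: the goods are complements.

-2.091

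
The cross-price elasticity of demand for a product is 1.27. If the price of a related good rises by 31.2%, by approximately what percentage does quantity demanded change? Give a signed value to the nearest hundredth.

39.62

%ΔQ ≈ E × %ΔP_y = (1.27) × (31.2%) ≈ 39.62%.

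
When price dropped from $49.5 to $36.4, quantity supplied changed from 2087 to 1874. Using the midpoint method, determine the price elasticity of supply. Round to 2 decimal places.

%Δq = (1874 − 2087)/[(2087 + 1874)/2] = -213/1980.5 ≈ -0.1075.
%ΔP = (36.4 − 49.5)/[(49.5 + 36.4)/2] = -13.1/42.95 ≈ -0.3050.
Arc elasticity E = %Δq/%ΔP ≈ -0.1075/-0.3050 ≈ 0.35.
|E| < 1: supply is inelastic over this range.

0.35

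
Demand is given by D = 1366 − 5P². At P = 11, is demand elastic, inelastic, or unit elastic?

elastic

At P = 11, D = 761.
dD/dP = −2·5·P = −110.
Point elasticity E = (dD/dP)·(P/D) = -110 × 11/761 ≈ -1.590.
|E| ≈ 1.590 > 1, so demand is elastic.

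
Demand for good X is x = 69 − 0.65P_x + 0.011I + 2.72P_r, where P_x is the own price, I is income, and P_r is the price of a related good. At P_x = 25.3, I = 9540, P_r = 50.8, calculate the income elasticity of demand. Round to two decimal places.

0.35

Substituting, x = 69 − 0.65(25.3) + 0.011(9540) + 2.72(50.8) = 69 − 16.445 + 104.94 + 138.176 = 295.671.
∂x/∂I = +0.011, so E_I = 0.011·(9540/295.671) ≈ 0.35.
E_I ∈ (0,1): normal good (necessity).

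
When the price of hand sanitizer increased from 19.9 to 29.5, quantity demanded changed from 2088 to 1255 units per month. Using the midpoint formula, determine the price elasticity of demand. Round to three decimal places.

-1.282

%Δq = (1255 − 2088)/[(2088 + 1255)/2] = -833/1671.5 ≈ -0.4984.
%Δp = (29.5 − 19.9)/[(19.9 + 29.5)/2] = 9.6/24.7 ≈ 0.3887.
Arc elasticity E = %Δq/%Δp ≈ -0.4984/0.3887 ≈ -1.282.
|E| > 1: demand is elastic over this range.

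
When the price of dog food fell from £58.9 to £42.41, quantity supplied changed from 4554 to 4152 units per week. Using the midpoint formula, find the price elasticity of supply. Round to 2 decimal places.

0.28

%ΔQ = (4152 − 4554)/[(4554 + 4152)/2] = -402/4353 ≈ -0.0924.
%ΔP = (42.41 − 58.9)/[(58.9 + 42.41)/2] = -16.49/50.655 ≈ -0.3255.
Arc elasticity E = %ΔQ/%ΔP ≈ -0.0924/-0.3255 ≈ 0.28.
|E| < 1: supply is inelastic over this range.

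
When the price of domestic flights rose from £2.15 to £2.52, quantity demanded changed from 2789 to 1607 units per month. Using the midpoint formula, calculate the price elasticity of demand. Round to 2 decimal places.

%ΔQ = (1607 − 2789)/[(2789 + 1607)/2] = -1182/2198 ≈ -0.5378.
%Δp = (2.52 − 2.15)/[(2.15 + 2.52)/2] = 0.37/2.335 ≈ 0.1585.
Arc elasticity E = %ΔQ/%Δp ≈ -0.5378/0.1585 ≈ -3.39.
|E| > 1: demand is elastic over this range.

-3.39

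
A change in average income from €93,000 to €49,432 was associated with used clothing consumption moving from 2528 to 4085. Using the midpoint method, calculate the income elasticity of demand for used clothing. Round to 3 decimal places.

%ΔQ = (4085 − 2528)/[(2528+4085)/2] = 1557/3306.5 ≈ 0.4709.
%ΔY = (49,432 − 93,000)/[(93,000+49,432)/2] = -43568/71216 ≈ -0.6118.
E_I = %ΔQ/%ΔY ≈ -0.770.
E_I < 0: inferior good.

-0.770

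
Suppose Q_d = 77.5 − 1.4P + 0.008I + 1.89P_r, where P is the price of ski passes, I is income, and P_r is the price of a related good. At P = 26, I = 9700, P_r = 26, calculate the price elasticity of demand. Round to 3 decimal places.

-0.217

Evaluating quantity at (P, I, P_r) gives Q_d = 77.5 − 1.4(26) + 0.008(9700) + 1.89(26) = 77.5 − 36.4 + 77.6 + 49.14 = 167.84.
∂Q_d/∂P = −1.4, so E_p = (−1.4)·(26/167.84) ≈ -0.217.
|E_p| < 1: demand is inelastic.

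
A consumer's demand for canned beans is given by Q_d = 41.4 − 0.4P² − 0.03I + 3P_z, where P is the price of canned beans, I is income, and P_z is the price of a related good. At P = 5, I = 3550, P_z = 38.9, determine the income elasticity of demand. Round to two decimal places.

At the given point, Q_d = 41.4 − 0.4(5)² − 0.03(3550) + 3(38.9) = 41.4 − 10 − 106.5 + 116.7 = 41.6.
∂Q_d/∂I = −0.03, so E_I = -0.03·(3550/41.6) ≈ -2.56.
E_I < 0: inferior good.

-2.56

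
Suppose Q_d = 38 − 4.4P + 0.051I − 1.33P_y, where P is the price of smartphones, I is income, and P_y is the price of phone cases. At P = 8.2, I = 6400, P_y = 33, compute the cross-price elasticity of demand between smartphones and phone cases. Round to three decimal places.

Evaluating quantity at (P, I, P_y) gives Q_d = 38 − 4.4(8.2) + 0.051(6400) − 1.33(33) = 38 − 36.08 + 326.4 − 43.89 = 284.43.
∂Q_d/∂P_y = −1.33, so E_xy = -1.33·(33/284.43) ≈ -0.154.
E_xy < 0: the goods are complements.

-0.154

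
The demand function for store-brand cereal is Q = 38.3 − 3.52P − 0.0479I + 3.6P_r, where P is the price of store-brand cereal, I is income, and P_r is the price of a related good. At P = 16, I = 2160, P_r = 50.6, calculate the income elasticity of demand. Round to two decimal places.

Evaluating quantity at (P, I, P_r) gives Q = 38.3 − 3.52(16) − 0.0479(2160) + 3.6(50.6) = 38.3 − 56.32 − 103.464 + 182.16 = 60.676.
∂Q/∂I = −0.0479, so E_I = -0.0479·(2160/60.676) ≈ -1.71.
E_I < 0: inferior good.

-1.71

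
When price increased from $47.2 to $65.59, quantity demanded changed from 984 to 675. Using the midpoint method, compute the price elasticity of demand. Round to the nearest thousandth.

-1.142

%ΔQ = (675 − 984)/[(984 + 675)/2] = -309/829.5 ≈ -0.3725.
%Δp = (65.59 − 47.2)/[(47.2 + 65.59)/2] = 18.39/56.395 ≈ 0.3261.
Arc elasticity E = %ΔQ/%Δp ≈ -0.3725/0.3261 ≈ -1.142.
|E| > 1: demand is elastic over this range.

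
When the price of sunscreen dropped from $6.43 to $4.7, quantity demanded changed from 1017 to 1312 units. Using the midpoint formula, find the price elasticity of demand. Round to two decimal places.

%Δq = (1312 − 1017)/[(1017 + 1312)/2] = 295/1164.5 ≈ 0.2533.
%Δp = (4.7 − 6.43)/[(6.43 + 4.7)/2] = -1.73/5.565 ≈ -0.3109.
Arc elasticity E = %Δq/%Δp ≈ 0.2533/-0.3109 ≈ -0.81.
|E| < 1: demand is inelastic over this range.

-0.81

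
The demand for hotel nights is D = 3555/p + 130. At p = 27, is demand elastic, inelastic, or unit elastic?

At p = 27, D = 261.6667.
dD/dp = −3555/p² = −4.8765.
Point elasticity E = (dD/dp)·(p/D) = -4.8765 × 27/261.6667 ≈ -0.503.
|E| ≈ 0.503 < 1, so demand is inelastic.

inelastic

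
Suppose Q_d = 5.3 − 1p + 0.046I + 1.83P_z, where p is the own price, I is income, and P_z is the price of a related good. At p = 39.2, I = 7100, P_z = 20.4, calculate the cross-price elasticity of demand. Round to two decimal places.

At the given point, Q_d = 5.3 − 1(39.2) + 0.046(7100) + 1.83(20.4) = 5.3 − 39.2 + 326.6 + 37.332 = 330.032.
∂Q_d/∂P_z = +1.83, so E_xy = 1.83·(20.4/330.032) ≈ 0.11.
E_xy > 0: the goods are substitutes.

0.11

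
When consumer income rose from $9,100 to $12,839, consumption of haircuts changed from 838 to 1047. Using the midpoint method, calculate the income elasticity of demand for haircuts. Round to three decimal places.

%ΔQ = (1047 − 838)/[(838+1047)/2] = 209/942.5 ≈ 0.2218.
%ΔM = (12,839 − 9,100)/[(9,100+12,839)/2] = 3739/10969.5 ≈ 0.3409.
E_I = %ΔQ/%ΔM ≈ 0.651.
E_I ∈ (0,1): normal good (necessity).

0.651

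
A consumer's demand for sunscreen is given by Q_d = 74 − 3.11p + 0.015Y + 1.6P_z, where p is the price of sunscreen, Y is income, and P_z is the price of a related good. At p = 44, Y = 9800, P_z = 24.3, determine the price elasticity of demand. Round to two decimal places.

-1.11

At the given point, Q_d = 74 − 3.11(44) + 0.015(9800) + 1.6(24.3) = 74 − 136.84 + 147 + 38.88 = 123.04.
∂Q_d/∂p = −3.11, so E_p = (−3.11)·(44/123.04) ≈ -1.11.
|E_p| > 1: demand is elastic.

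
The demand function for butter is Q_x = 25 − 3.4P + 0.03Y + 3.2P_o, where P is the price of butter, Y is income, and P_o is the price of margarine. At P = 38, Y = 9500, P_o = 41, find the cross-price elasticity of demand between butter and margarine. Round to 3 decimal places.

First evaluate Q_x: 25 − 3.4(38) + 0.03(9500) + 3.2(41) = 25 − 129.2 + 285 + 131.2 = 312.
∂Q_x/∂P_o = +3.2, so E_xy = 3.2·(41/312) ≈ 0.421.
E_xy > 0: the goods are substitutes.

0.421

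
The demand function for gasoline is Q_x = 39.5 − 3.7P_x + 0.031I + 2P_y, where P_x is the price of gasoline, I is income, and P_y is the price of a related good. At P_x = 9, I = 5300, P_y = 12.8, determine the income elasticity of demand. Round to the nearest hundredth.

Substituting, Q_x = 39.5 − 3.7(9) + 0.031(5300) + 2(12.8) = 39.5 − 33.3 + 164.3 + 25.6 = 196.1.
∂Q_x/∂I = +0.031, so E_I = 0.031·(5300/196.1) ≈ 0.84.
E_I ∈ (0,1): normal good (necessity).

0.84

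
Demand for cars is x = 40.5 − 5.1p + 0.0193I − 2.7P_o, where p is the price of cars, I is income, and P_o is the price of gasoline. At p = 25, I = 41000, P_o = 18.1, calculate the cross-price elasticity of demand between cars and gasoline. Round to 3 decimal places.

-0.075

At the given point, x = 40.5 − 5.1(25) + 0.0193(41000) − 2.7(18.1) = 40.5 − 127.5 + 791.3 − 48.87 = 655.43.
∂x/∂P_o = −2.7, so E_xy = -2.7·(18.1/655.43) ≈ -0.075.
E_xy < 0: the goods are complements.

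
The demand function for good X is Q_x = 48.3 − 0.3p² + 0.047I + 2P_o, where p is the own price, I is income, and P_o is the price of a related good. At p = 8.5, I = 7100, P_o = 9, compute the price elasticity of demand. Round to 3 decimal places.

Q_x = 48.3 − 0.3(8.5)² + 0.047(7100) + 2(9) = 48.3 − 21.675 + 333.7 + 18 = 378.325.
∂Q_x/∂p = −2·0.3·p = -5.1, so E_p = -5.1·(8.5/378.325) ≈ -0.115.
|E_p| < 1: demand is inelastic.

-0.115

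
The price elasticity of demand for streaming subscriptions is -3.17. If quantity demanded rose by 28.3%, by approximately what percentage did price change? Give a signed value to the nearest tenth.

%ΔQ ≈ E × %ΔP ⇒ %ΔP = %ΔQ / E = (28.3%)/(-3.17) ≈ -8.9%.

-8.9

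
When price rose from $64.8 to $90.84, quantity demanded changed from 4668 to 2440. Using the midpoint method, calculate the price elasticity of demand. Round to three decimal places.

%Δq = (2440 − 4668)/[(4668 + 2440)/2] = -2228/3554 ≈ -0.6269.
%ΔP = (90.84 − 64.8)/[(64.8 + 90.84)/2] = 26.04/77.82 ≈ 0.3346.
Arc elasticity E = %Δq/%ΔP ≈ -0.6269/0.3346 ≈ -1.873.
|E| > 1: demand is elastic over this range.

-1.873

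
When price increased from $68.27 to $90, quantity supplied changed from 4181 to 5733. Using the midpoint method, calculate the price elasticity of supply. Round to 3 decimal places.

%Δq = (5733 − 4181)/[(4181 + 5733)/2] = 1552/4957 ≈ 0.3131.
%Δp = (90 − 68.27)/[(68.27 + 90)/2] = 21.73/79.135 ≈ 0.2746.
Arc elasticity E = %Δq/%Δp ≈ 0.3131/0.2746 ≈ 1.140.
|E| > 1: supply is elastic over this range.

1.140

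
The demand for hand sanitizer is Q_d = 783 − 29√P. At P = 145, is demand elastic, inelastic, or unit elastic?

inelastic

At P = 145, Q_d = 433.7938.
dQ_d/dP = −29/(2√P) = −29/(2·12.0416).
Point elasticity E = (dQ_d/dP)·(P/Q_d) = -1.2042 × 145/433.7938 ≈ -0.403.
|E| ≈ 0.403 < 1, so demand is inelastic.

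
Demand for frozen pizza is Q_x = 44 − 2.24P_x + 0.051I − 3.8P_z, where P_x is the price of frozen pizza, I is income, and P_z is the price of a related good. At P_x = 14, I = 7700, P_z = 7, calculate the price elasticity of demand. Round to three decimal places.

-0.083

Substituting, Q_x = 44 − 2.24(14) + 0.051(7700) − 3.8(7) = 44 − 31.36 + 392.7 − 26.6 = 378.74.
∂Q_x/∂P_x = −2.24, so E_p = (−2.24)·(14/378.74) ≈ -0.083.
|E_p| < 1: demand is inelastic.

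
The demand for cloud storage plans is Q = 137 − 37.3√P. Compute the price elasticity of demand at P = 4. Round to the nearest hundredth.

At P = 4, Q = 62.4.
dQ/dP = −37.3/(2√P) = −37.3/(2·2).
Point elasticity E = (dQ/dP)·(P/Q) = -9.325 × 4/62.4 ≈ -0.60.
|E| < 1, so demand is inelastic at this price.

-0.60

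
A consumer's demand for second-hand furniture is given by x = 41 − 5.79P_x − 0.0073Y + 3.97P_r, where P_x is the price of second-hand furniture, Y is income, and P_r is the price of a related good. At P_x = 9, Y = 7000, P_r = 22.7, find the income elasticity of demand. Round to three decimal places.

x = 41 − 5.79(9) − 0.0073(7000) + 3.97(22.7) = 41 − 52.11 − 51.1 + 90.119 = 27.909.
∂x/∂Y = −0.0073, so E_I = -0.0073·(7000/27.909) ≈ -1.831.
E_I < 0: inferior good.

-1.831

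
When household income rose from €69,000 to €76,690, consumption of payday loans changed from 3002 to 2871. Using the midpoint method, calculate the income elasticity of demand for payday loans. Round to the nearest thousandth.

%ΔQ = (2871 − 3002)/[(3002+2871)/2] = -131/2936.5 ≈ -0.0446.
%ΔY = (76,690 − 69,000)/[(69,000+76,690)/2] = 7690/72845 ≈ 0.1056.
E_I = %ΔQ/%ΔY ≈ -0.423.
E_I < 0: inferior good.

-0.423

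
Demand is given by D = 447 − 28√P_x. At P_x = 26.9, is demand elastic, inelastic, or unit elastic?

inelastic

At P_x = 26.9, D = 301.7774.
dD/dP_x = −28/(2√P_x) = −28/(2·5.1865).
Point elasticity E = (dD/dP_x)·(P_x/D) = -2.6993 × 26.9/301.7774 ≈ -0.241.
|E| ≈ 0.241 < 1, so demand is inelastic.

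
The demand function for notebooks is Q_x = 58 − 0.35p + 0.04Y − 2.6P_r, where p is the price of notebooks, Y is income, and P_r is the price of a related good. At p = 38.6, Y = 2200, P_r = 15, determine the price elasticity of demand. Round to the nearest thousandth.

At the given point, Q_x = 58 − 0.35(38.6) + 0.04(2200) − 2.6(15) = 58 − 13.51 + 88 − 39 = 93.49.
∂Q_x/∂p = −0.35, so E_p = (−0.35)·(38.6/93.49) ≈ -0.145.
|E_p| < 1: demand is inelastic.

-0.145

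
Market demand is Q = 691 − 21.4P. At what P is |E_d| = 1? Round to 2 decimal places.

16.14

For linear demand Q = a − bP, E = −bP/(a − bP). |E| = 1 ⇒ bP = a − bP ⇒ P = a/(2b).
P = 691/(2·21.4) ≈ 16.14.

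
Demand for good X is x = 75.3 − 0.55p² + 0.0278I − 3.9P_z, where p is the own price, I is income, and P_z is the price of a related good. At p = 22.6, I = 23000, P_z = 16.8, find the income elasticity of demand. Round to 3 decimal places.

1.736

x = 75.3 − 0.55(22.6)² + 0.0278(23000) − 3.9(16.8) = 75.3 − 280.918 + 639.4 − 65.52 = 368.262.
∂x/∂I = +0.0278, so E_I = 0.0278·(23000/368.262) ≈ 1.736.
E_I > 1: normal good (luxury).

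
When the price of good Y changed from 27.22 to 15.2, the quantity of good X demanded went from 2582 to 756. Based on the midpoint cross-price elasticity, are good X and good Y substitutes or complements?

substitutes

%ΔQ_x = (756 − 2582)/[(2582+756)/2] = -1826/1669 ≈ -1.0941.
%ΔP_y = (15.2 − 27.22)/[(27.22+15.2)/2] ≈ -0.5667.
E_xy = -1.0941/-0.5667 ≈ 1.931.
E_xy > 0, so the goods are substitutes.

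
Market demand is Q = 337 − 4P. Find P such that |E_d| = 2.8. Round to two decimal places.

62.08

Set −bP/(a − bP) = −2.8 ⇒ bP = 2.8(a − bP) ⇒ bP(1+2.8) = 2.8·a.
P = 2.8·337/(4·3.8) ≈ 62.08.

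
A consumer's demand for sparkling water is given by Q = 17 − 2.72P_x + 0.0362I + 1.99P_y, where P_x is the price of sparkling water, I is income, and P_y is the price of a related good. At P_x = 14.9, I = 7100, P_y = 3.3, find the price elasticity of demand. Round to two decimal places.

-0.17

Evaluating quantity at (P_x, I, P_y) gives Q = 17 − 2.72(14.9) + 0.0362(7100) + 1.99(3.3) = 17 − 40.528 + 257.02 + 6.567 = 240.059.
∂Q/∂P_x = −2.72, so E_p = (−2.72)·(14.9/240.059) ≈ -0.17.
|E_p| < 1: demand is inelastic.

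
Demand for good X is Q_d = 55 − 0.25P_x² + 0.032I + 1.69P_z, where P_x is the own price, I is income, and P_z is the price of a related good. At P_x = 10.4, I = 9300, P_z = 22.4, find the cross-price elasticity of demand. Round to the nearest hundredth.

0.10

Substituting, Q_d = 55 − 0.25(10.4)² + 0.032(9300) + 1.69(22.4) = 55 − 27.04 + 297.6 + 37.856 = 363.416.
∂Q_d/∂P_z = +1.69, so E_xy = 1.69·(22.4/363.416) ≈ 0.10.
E_xy > 0: the goods are substitutes.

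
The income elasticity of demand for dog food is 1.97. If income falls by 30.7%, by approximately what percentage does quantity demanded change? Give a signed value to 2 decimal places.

%ΔQ ≈ E × %ΔI = (1.97) × (-30.7%) ≈ -60.48%.

-60.48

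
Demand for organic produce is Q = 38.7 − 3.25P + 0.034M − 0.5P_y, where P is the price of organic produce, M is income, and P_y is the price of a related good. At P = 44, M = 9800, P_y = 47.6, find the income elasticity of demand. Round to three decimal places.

Evaluating quantity at (P, M, P_y) gives Q = 38.7 − 3.25(44) + 0.034(9800) − 0.5(47.6) = 38.7 − 143 + 333.2 − 23.8 = 205.1.
∂Q/∂M = +0.034, so E_I = 0.034·(9800/205.1) ≈ 1.625.
E_I > 1: normal good (luxury).

1.625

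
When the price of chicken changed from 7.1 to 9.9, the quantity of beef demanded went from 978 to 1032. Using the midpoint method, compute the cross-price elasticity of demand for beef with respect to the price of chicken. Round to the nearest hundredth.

0.16

%ΔQ_x = (1032 − 978)/[(978+1032)/2] = 54/1005 ≈ 0.0537.
%ΔP_y = (9.9 − 7.1)/[(7.1+9.9)/2] ≈ 0.3294.
E_xy = 0.0537/0.3294 ≈ 0.16.
E_xy > 0, so beef and chicken are substitutes.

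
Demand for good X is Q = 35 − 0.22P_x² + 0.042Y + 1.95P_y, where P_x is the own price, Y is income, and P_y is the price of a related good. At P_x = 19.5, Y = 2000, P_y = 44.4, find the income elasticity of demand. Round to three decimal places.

Substituting, Q = 35 − 0.22(19.5)² + 0.042(2000) + 1.95(44.4) = 35 − 83.655 + 84 + 86.58 = 121.925.
∂Q/∂Y = +0.042, so E_I = 0.042·(2000/121.925) ≈ 0.689.
E_I ∈ (0,1): normal good (necessity).

0.689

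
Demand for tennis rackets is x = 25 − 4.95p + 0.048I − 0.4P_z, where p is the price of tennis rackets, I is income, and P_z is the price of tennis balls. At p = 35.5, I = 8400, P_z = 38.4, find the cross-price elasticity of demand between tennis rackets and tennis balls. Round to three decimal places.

-0.065

Substituting, x = 25 − 4.95(35.5) + 0.048(8400) − 0.4(38.4) = 25 − 175.725 + 403.2 − 15.36 = 237.115.
∂x/∂P_z = −0.4, so E_xy = -0.4·(38.4/237.115) ≈ -0.065.
E_xy < 0: the goods are complements.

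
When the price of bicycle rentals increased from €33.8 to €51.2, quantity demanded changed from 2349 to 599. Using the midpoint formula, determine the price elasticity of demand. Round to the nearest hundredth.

-2.90

%Δq = (599 − 2349)/[(2349 + 599)/2] = -1750/1474 ≈ -1.1872.
%Δp = (51.2 − 33.8)/[(33.8 + 51.2)/2] = 17.4/42.5 ≈ 0.4094.
Arc elasticity E = %Δq/%Δp ≈ -1.1872/0.4094 ≈ -2.90.
|E| > 1: demand is elastic over this range.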